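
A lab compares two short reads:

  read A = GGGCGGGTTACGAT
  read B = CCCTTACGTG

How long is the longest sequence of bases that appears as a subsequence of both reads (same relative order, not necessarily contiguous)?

7

Taking C (read A #4, read B #3) → T (read A #8, read B #4) → T (read A #9, read B #5) → A (read A #10, read B #6) → C (read A #11, read B #7) → G (read A #12, read B #8) → T (read A #14, read B #9) gives a common subsequence of length 7, and the DP table's final entry dp[14][10] is also 7, so no common subsequence is longer.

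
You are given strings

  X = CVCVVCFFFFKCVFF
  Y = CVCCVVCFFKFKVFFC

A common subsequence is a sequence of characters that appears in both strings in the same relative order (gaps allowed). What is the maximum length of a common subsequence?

13

Match C at X[1]=Y[1]; then V at X[2]=Y[2]; then C at X[3]=Y[4]; then V at X[4]=Y[5]; then V at X[5]=Y[6]; then C at X[6]=Y[7]; then F at X[7]=Y[8]; then F at X[8]=Y[9]; then F at X[10]=Y[11]; then K at X[11]=Y[12]; then V at X[13]=Y[13]; then F at X[14]=Y[14]; then F at X[15]=Y[15] — 13 characters in the same relative order in both. dp[15][16] = 13 confirms this is the maximum.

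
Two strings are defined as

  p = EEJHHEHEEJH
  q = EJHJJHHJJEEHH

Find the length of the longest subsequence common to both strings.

Taking E (p #2, q #1), then J (p #3, q #2), then H (p #4, q #3), then H (p #5, q #6), then H (p #7, q #7), then E (p #8, q #10), then E (p #9, q #11), then H (p #11, q #13) gives a common subsequence of length 8. Since dp[11][13] = 8, nothing longer is possible.

8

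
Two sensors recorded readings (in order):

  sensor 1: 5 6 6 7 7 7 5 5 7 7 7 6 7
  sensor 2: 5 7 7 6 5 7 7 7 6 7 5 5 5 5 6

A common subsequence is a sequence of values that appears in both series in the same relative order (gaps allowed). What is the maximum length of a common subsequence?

Taking 5 (sensor 1 #1, sensor 2 #1) → 7 (sensor 1 #4, sensor 2 #2) → 7 (sensor 1 #5, sensor 2 #3) → 5 (sensor 1 #8, sensor 2 #5) → 7 (sensor 1 #9, sensor 2 #6) → 7 (sensor 1 #10, sensor 2 #7) → 7 (sensor 1 #11, sensor 2 #8) → 6 (sensor 1 #12, sensor 2 #9) → 7 (sensor 1 #13, sensor 2 #10) gives a common subsequence of length 9. Since dp[13][15] = 9, nothing longer is possible.

9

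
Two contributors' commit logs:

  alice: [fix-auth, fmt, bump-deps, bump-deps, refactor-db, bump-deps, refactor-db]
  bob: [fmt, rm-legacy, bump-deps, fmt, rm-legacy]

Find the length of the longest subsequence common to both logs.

Match fmt (alice #2, bob #1), then bump-deps (alice #3, bob #3) — 2 commits in the same relative order in both. dp[7][5] = 2 confirms this is the maximum.

2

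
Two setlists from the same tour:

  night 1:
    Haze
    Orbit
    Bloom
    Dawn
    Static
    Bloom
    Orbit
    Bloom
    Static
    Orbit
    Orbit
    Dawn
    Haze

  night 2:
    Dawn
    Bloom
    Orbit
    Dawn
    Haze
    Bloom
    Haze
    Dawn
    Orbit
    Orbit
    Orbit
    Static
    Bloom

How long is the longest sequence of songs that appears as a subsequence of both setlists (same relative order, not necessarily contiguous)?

Match Haze [1,5]; then Bloom [3,6]; then Dawn [4,8]; then Orbit [7,9]; then Orbit [10,10]; then Orbit [11,11] — 6 songs in the same relative order in both. dp[13][13] = 6 confirms this is the maximum.

6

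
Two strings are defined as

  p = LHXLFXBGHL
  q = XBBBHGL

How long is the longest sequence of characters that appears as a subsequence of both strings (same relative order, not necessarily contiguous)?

One common subsequence of length 4: X at p[3]=q[1]; then B at p[7]=q[4]; then G at p[8]=q[6]; then L at p[10]=q[7]. dp[10][7] = 4 confirms this is the maximum.

4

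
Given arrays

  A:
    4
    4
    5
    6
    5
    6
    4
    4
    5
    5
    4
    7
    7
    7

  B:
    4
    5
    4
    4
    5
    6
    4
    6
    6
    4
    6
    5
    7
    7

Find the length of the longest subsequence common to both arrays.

9

One common subsequence of length 9: 4 (A #1, B #3), 4 (A #2, B #4), 5 (A #3, B #5), 6 (A #4, B #8), 6 (A #6, B #9), 4 (A #7, B #10), 5 (A #10, B #12), 7 (A #13, B #13), 7 (A #14, B #14). The LCS DP gives dp[14][14] = 9, so this is optimal.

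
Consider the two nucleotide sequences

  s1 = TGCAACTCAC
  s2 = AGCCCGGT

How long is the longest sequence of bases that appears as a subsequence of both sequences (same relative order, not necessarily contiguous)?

Let dp[i][j] be the LCS length of the first i bases of s1 and the first j bases of s2. dp[i][j] = dp[i-1][j-1]+1 when the i-th and j-th bases match, else max(dp[i-1][j], dp[i][j-1]).
    ·  A  G  C  C  C  G  G  T
 ·  0  0  0  0  0  0  0  0  0
 T  0  0  0  0  0  0  0  0  1
 G  0  0  1  1  1  1  1  1  1
 C  0  0  1  2  2  2  2  2  2
 A  0  1  1  2  2  2  2  2  2
 A  0  1  1  2  2  2  2  2  2
 C  0  1  1  2  3  3  3  3  3
 T  0  1  1  2  3  3  3  3  4
 C  0  1  1  2  3  4  4  4  4
 A  0  1  1  2  3  4  4  4  4
 C  0  1  1  2  3  4  4  4  4
dp[10][8] = 4. One LCS (by backtracking along matches): GCCT.

4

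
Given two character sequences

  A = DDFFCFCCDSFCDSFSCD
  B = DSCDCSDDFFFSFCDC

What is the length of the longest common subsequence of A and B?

Match D at A[1]=B[7] → D at A[2]=B[8] → F at A[3]=B[9] → F at A[4]=B[10] → F at A[6]=B[11] → S at A[10]=B[12] → F at A[11]=B[13] → C at A[12]=B[14] → D at A[13]=B[15] → C at A[17]=B[16] — 10 characters in the same relative order in both. dp[18][16] = 10 confirms this is the maximum.

10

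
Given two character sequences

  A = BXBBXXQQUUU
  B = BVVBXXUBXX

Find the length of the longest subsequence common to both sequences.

Let dp[i][j] be the LCS length of the first i characters of A and the first j characters of B. dp[i][j] = dp[i-1][j-1]+1 when the i-th and j-th characters match, else max(dp[i-1][j], dp[i][j-1]).
    ·  B  V  V  B  X  X  U  B  X  X
 ·  0  0  0  0  0  0  0  0  0  0  0
 B  0  1  1  1  1  1  1  1  1  1  1
 X  0  1  1  1  1  2  2  2  2  2  2
 B  0  1  1  1  2  2  2  2  3  3  3
 B  0  1  1  1  2  2  2  2  3  3  3
 X  0  1  1  1  2  3  3  3  3  4  4
 X  0  1  1  1  2  3  4  4  4  4  5
 Q  0  1  1  1  2  3  4  4  4  4  5
 Q  0  1  1  1  2  3  4  4  4  4  5
 U  0  1  1  1  2  3  4  5  5  5  5
 U  0  1  1  1  2  3  4  5  5  5  5
 U  0  1  1  1  2  3  4  5  5  5  5
dp[11][10] = 5. One LCS (by backtracking along matches): BXBXX.

5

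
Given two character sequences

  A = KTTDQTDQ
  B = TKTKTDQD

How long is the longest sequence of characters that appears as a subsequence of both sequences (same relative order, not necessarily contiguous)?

Let dp[i][j] be the LCS length of the first i characters of A and the first j characters of B. dp[i][j] = dp[i-1][j-1]+1 when the i-th and j-th characters match, else max(dp[i-1][j], dp[i][j-1]).
    ·  T  K  T  K  T  D  Q  D
 ·  0  0  0  0  0  0  0  0  0
 K  0  0  1  1  1  1  1  1  1
 T  0  1  1  2  2  2  2  2  2
 T  0  1  1  2  2  3  3  3  3
 D  0  1  1  2  2  3  4  4  4
 Q  0  1  1  2  2  3  4  5  5
 T  0  1  1  2  2  3  4  5  5
 D  0  1  1  2  2  3  4  5  6
 Q  0  1  1  2  2  3  4  5  6
dp[8][8] = 6. One LCS (by backtracking along matches): KTTDQD.

6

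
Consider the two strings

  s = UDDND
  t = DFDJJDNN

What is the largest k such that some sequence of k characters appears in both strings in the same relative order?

3

Match D (s #2, t #3); then D (s #3, t #6); then N (s #4, t #8) — 3 characters in the same relative order in both. Since dp[5][8] = 3, nothing longer is possible.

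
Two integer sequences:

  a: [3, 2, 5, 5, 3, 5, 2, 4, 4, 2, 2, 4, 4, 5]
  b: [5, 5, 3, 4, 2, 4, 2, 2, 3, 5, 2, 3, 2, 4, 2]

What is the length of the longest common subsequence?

8

Pick 5 at a[3]=b[1] → 5 at a[4]=b[2] → 3 at a[5]=b[3] → 2 at a[7]=b[5] → 4 at a[8]=b[6] → 2 at a[10]=b[11] → 2 at a[11]=b[13] → 4 at a[12]=b[14]; all 8 values appear in both, in order. Since dp[14][15] = 8, nothing longer is possible.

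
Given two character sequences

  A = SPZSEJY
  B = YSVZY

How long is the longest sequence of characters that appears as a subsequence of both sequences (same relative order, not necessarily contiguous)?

Pick S [1,2]; then Z [3,4]; then Y [7,5]; all 3 characters appear in both, in order. dp[7][5] = 3 confirms this is the maximum.

3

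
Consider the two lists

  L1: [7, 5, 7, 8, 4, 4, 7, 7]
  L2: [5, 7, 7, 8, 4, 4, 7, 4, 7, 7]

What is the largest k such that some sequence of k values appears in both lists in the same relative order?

7

Match 7 at L1[1]=L2[2], then 7 at L1[3]=L2[3], then 8 at L1[4]=L2[4], then 4 at L1[5]=L2[6], then 4 at L1[6]=L2[8], then 7 at L1[7]=L2[9], then 7 at L1[8]=L2[10] — 7 values in the same relative order in both. Since dp[8][10] = 7, nothing longer is possible.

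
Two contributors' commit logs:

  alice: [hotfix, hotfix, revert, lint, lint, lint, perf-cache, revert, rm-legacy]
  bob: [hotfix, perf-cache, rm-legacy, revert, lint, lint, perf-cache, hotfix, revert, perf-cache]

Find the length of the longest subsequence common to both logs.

6

Taking hotfix [1,1]; then revert [3,4]; then lint [5,5]; then lint [6,6]; then perf-cache [7,7]; then revert [8,9] gives a common subsequence of length 6, and the DP table's final entry dp[9][10] is also 6, so no common subsequence is longer.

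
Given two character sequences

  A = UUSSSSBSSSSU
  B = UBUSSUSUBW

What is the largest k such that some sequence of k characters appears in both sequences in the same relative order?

Let dp[i][j] be the LCS length of the first i characters of A and the first j characters of B. dp[i][j] = dp[i-1][j-1]+1 when the i-th and j-th characters match, else max(dp[i-1][j], dp[i][j-1]).
    ·  U  B  U  S  S  U  S  U  B  W
 ·  0  0  0  0  0  0  0  0  0  0  0
 U  0  1  1  1  1  1  1  1  1  1  1
 U  0  1  1  2  2  2  2  2  2  2  2
 S  0  1  1  2  3  3  3  3  3  3  3
 S  0  1  1  2  3  4  4  4  4  4  4
 S  0  1  1  2  3  4  4  5  5  5  5
 S  0  1  1  2  3  4  4  5  5  5  5
 B  0  1  2  2  3  4  4  5  5  6  6
 S  0  1  2  2  3  4  4  5  5  6  6
 S  0  1  2  2  3  4  4  5  5  6  6
 S  0  1  2  2  3  4  4  5  5  6  6
 S  0  1  2  2  3  4  4  5  5  6  6
 U  0  1  2  3  3  4  5  5  6  6  6
dp[12][10] = 6. One LCS (by backtracking along matches): UUSSSB.

6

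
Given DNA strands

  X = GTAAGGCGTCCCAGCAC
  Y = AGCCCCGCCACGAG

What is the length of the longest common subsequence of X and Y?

10

Pick A (X #4, Y #1), then G (X #6, Y #2), then C (X #7, Y #3), then C (X #10, Y #4), then C (X #11, Y #5), then C (X #12, Y #6), then G (X #14, Y #7), then C (X #15, Y #9), then A (X #16, Y #10), then C (X #17, Y #11); all 10 bases appear in both, in order. dp[17][14] = 10 confirms this is the maximum.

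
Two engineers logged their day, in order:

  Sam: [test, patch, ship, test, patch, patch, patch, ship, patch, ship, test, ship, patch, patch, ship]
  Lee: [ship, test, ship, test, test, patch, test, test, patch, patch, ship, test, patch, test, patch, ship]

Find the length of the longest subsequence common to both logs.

Taking test (Sam #1, Lee #2), ship (Sam #3, Lee #3), test (Sam #4, Lee #5), patch (Sam #5, Lee #6), patch (Sam #6, Lee #9), patch (Sam #7, Lee #10), ship (Sam #8, Lee #11), patch (Sam #9, Lee #13), test (Sam #11, Lee #14), patch (Sam #14, Lee #15), ship (Sam #15, Lee #16) gives a common subsequence of length 11. The LCS DP gives dp[15][16] = 11, so this is optimal.

11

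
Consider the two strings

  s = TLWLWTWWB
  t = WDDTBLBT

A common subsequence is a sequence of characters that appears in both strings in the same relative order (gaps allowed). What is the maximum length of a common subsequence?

3

Match T [1,4], then L [2,6], then T [6,8] — 3 characters in the same relative order in both, and the DP table's final entry dp[9][8] is also 3, so no common subsequence is longer.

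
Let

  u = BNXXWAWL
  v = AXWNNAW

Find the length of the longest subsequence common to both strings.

Match X (u #4, v #2); then W (u #5, v #3); then A (u #6, v #6); then W (u #7, v #7) — 4 characters in the same relative order in both, and the DP table's final entry dp[8][7] is also 4, so no common subsequence is longer.

4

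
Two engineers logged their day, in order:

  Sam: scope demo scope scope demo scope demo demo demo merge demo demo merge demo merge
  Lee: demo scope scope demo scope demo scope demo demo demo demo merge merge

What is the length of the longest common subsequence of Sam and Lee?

12

Taking demo [2,1] → scope [3,2] → scope [4,3] → demo [5,4] → scope [6,5] → demo [7,6] → demo [8,8] → demo [9,9] → demo [11,10] → demo [12,11] → merge [13,12] → merge [15,13] gives a common subsequence of length 12, and the DP table's final entry dp[15][13] is also 12, so no common subsequence is longer.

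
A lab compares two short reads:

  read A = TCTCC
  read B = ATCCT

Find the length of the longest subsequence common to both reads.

3

One common subsequence of length 3: T at read A[1]=read B[2] → C at read A[2]=read B[4] → T at read A[3]=read B[5]. dp[5][5] = 3 confirms this is the maximum.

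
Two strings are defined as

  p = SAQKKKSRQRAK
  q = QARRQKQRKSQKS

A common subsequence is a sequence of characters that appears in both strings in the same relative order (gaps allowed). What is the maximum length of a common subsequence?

Pick A [2,2], Q [3,5], K [4,6], K [6,9], S [7,10], Q [9,11], K [12,12]; all 7 characters appear in both, in order. Since dp[12][13] = 7, nothing longer is possible.

7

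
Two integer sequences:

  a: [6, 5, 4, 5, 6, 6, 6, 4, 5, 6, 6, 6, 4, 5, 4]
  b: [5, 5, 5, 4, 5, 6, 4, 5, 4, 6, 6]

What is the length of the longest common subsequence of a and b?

8

Taking 5 at a[2]=b[3] → 4 at a[3]=b[4] → 5 at a[4]=b[5] → 6 at a[7]=b[6] → 4 at a[8]=b[7] → 5 at a[9]=b[8] → 6 at a[11]=b[10] → 6 at a[12]=b[11] gives a common subsequence of length 8. Since dp[15][11] = 8, nothing longer is possible.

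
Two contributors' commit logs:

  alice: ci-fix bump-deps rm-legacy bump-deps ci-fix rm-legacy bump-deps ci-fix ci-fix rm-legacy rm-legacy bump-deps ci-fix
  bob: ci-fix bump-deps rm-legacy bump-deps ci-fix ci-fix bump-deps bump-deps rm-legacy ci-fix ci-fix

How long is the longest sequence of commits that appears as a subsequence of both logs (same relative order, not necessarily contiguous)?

8

One common subsequence of length 8: ci-fix (alice #1, bob #1), then bump-deps (alice #2, bob #2), then rm-legacy (alice #3, bob #3), then bump-deps (alice #4, bob #4), then ci-fix (alice #5, bob #6), then rm-legacy (alice #6, bob #9), then ci-fix (alice #9, bob #10), then ci-fix (alice #13, bob #11), and the DP table's final entry dp[13][11] is also 8, so no common subsequence is longer.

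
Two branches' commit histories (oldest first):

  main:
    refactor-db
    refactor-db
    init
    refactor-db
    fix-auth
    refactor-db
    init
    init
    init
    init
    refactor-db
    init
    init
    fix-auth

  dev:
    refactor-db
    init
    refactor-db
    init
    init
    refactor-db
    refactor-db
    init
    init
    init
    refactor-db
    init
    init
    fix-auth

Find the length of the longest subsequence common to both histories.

Taking refactor-db at main[1]=dev[1], then refactor-db at main[2]=dev[3], then init at main[3]=dev[5], then refactor-db at main[4]=dev[6], then refactor-db at main[6]=dev[7], then init at main[8]=dev[8], then init at main[9]=dev[9], then init at main[10]=dev[10], then refactor-db at main[11]=dev[11], then init at main[12]=dev[12], then init at main[13]=dev[13], then fix-auth at main[14]=dev[14] gives a common subsequence of length 12. Since dp[14][14] = 12, nothing longer is possible.

12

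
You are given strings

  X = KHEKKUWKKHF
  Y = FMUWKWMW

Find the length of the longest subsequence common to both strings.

Pick U (X #6, Y #3) → W (X #7, Y #4) → K (X #8, Y #5); all 3 characters appear in both, in order. Since dp[11][8] = 3, nothing longer is possible.

3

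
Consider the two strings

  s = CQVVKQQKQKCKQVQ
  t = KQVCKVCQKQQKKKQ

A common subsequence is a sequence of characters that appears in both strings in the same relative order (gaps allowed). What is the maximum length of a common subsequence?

Pick Q (s #2, t #2), then V (s #3, t #3), then V (s #4, t #6), then K (s #5, t #9), then Q (s #6, t #10), then Q (s #7, t #11), then K (s #8, t #12), then K (s #10, t #13), then K (s #12, t #14), then Q (s #15, t #15); all 10 characters appear in both, in order. dp[15][15] = 10 confirms this is the maximum.

10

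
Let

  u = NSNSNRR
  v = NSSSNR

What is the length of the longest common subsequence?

5

Let dp[i][j] be the LCS length of the first i characters of u and the first j characters of v. dp[i][j] = dp[i-1][j-1]+1 when the i-th and j-th characters match, else max(dp[i-1][j], dp[i][j-1]).
    ·  N  S  S  S  N  R
 ·  0  0  0  0  0  0  0
 N  0  1  1  1  1  1  1
 S  0  1  2  2  2  2  2
 N  0  1  2  2  2  3  3
 S  0  1  2  3  3  3  3
 N  0  1  2  3  3  4  4
 R  0  1  2  3  3  4  5
 R  0  1  2  3  3  4  5
dp[7][6] = 5. One LCS (by backtracking along matches): NSSNR.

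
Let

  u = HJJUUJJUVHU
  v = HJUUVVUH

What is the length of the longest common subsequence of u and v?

6

Taking H (u #1, v #1) → J (u #3, v #2) → U (u #4, v #3) → U (u #5, v #4) → U (u #8, v #7) → H (u #10, v #8) gives a common subsequence of length 6. The LCS DP gives dp[11][8] = 6, so this is optimal.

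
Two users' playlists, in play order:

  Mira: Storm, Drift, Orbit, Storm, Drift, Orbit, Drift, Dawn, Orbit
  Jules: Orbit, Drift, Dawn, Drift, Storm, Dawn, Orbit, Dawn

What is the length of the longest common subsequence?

5

One common subsequence of length 5: Orbit (Mira #3, Jules #1); then Drift (Mira #5, Jules #2); then Drift (Mira #7, Jules #4); then Dawn (Mira #8, Jules #6); then Orbit (Mira #9, Jules #7). The LCS DP gives dp[9][8] = 5, so this is optimal.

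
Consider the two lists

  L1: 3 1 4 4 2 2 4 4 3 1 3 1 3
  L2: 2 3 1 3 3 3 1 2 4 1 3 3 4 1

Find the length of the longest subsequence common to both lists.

7

Pick 3 [1,6] → 1 [2,7] → 2 [6,8] → 4 [7,9] → 3 [9,11] → 3 [11,12] → 1 [12,14]; all 7 values appear in both, in order, and the DP table's final entry dp[13][14] is also 7, so no common subsequence is longer.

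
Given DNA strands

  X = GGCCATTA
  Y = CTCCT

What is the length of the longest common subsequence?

3

Match C at X[3]=Y[3], C at X[4]=Y[4], T at X[7]=Y[5] — 3 bases in the same relative order in both. Since dp[8][5] = 3, nothing longer is possible.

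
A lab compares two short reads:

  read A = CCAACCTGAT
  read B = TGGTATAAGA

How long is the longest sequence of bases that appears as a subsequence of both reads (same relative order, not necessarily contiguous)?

4

Let dp[i][j] be the LCS length of the first i bases of read A and the first j bases of read B. dp[i][j] = dp[i-1][j-1]+1 when the i-th and j-th bases match, else max(dp[i-1][j], dp[i][j-1]).
    ·  T  G  G  T  A  T  A  A  G  A
 ·  0  0  0  0  0  0  0  0  0  0  0
 C  0  0  0  0  0  0  0  0  0  0  0
 C  0  0  0  0  0  0  0  0  0  0  0
 A  0  0  0  0  0  1  1  1  1  1  1
 A  0  0  0  0  0  1  1  2  2  2  2
 C  0  0  0  0  0  1  1  2  2  2  2
 C  0  0  0  0  0  1  1  2  2  2  2
 T  0  1  1  1  1  1  2  2  2  2  2
 G  0  1  2  2  2  2  2  2  2  3  3
 A  0  1  2  2  2  3  3  3  3  3  4
 T  0  1  2  2  3  3  4  4  4  4  4
dp[10][10] = 4. One LCS (by backtracking along matches): AAGA.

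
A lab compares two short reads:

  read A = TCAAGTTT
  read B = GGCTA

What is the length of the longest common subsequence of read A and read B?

2

Let dp[i][j] be the LCS length of the first i bases of read A and the first j bases of read B. dp[i][j] = dp[i-1][j-1]+1 when the i-th and j-th bases match, else max(dp[i-1][j], dp[i][j-1]).
    ·  G  G  C  T  A
 ·  0  0  0  0  0  0
 T  0  0  0  0  1  1
 C  0  0  0  1  1  1
 A  0  0  0  1  1  2
 A  0  0  0  1  1  2
 G  0  1  1  1  1  2
 T  0  1  1  1  2  2
 T  0  1  1  1  2  2
 T  0  1  1  1  2  2
dp[8][5] = 2. One LCS (by backtracking along matches): TA.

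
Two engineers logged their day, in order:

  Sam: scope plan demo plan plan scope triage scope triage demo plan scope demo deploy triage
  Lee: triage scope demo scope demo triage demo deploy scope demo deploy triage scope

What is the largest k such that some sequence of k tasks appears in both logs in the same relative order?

One common subsequence of length 9: scope at Sam[1]=Lee[2] → demo at Sam[3]=Lee[3] → scope at Sam[6]=Lee[4] → triage at Sam[9]=Lee[6] → demo at Sam[10]=Lee[7] → scope at Sam[12]=Lee[9] → demo at Sam[13]=Lee[10] → deploy at Sam[14]=Lee[11] → triage at Sam[15]=Lee[12]. The LCS DP gives dp[15][13] = 9, so this is optimal.

9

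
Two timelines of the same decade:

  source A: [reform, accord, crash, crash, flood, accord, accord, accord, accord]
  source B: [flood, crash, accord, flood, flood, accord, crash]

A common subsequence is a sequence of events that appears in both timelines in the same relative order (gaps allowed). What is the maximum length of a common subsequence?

Pick accord [2,3], then flood [5,5], then accord [6,6]; all 3 events appear in both, in order. Since dp[9][7] = 3, nothing longer is possible.

3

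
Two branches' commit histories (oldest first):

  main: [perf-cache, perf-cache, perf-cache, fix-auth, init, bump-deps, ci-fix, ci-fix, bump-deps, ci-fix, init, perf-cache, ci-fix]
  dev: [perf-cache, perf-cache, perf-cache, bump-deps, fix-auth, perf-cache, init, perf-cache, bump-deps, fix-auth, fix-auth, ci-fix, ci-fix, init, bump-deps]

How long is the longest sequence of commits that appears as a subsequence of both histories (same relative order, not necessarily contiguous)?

9

Pick perf-cache at main[1]=dev[1], perf-cache at main[2]=dev[2], perf-cache at main[3]=dev[3], fix-auth at main[4]=dev[5], init at main[5]=dev[7], bump-deps at main[6]=dev[9], ci-fix at main[7]=dev[12], ci-fix at main[8]=dev[13], bump-deps at main[9]=dev[15]; all 9 commits appear in both, in order. Since dp[13][15] = 9, nothing longer is possible.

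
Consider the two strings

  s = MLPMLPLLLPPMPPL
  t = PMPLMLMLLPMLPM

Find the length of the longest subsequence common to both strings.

One common subsequence of length 9: M at s[1]=t[2], L at s[2]=t[4], M at s[4]=t[5], L at s[5]=t[6], L at s[7]=t[8], L at s[8]=t[9], L at s[9]=t[12], P at s[11]=t[13], M at s[12]=t[14]. Since dp[15][14] = 9, nothing longer is possible.

9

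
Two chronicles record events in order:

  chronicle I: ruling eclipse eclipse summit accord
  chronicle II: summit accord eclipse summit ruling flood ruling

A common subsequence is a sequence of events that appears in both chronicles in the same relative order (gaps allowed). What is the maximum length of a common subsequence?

2

Match eclipse at chronicle I[3]=chronicle II[3], then summit at chronicle I[4]=chronicle II[4] — 2 events in the same relative order in both. Since dp[5][7] = 2, nothing longer is possible.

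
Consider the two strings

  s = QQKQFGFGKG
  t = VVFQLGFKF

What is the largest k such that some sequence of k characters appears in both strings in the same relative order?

Let dp[i][j] be the LCS length of the first i characters of s and the first j characters of t. dp[i][j] = dp[i-1][j-1]+1 when the i-th and j-th characters match, else max(dp[i-1][j], dp[i][j-1]).
    ·  V  V  F  Q  L  G  F  K  F
 ·  0  0  0  0  0  0  0  0  0  0
 Q  0  0  0  0  1  1  1  1  1  1
 Q  0  0  0  0  1  1  1  1  1  1
 K  0  0  0  0  1  1  1  1  2  2
 Q  0  0  0  0  1  1  1  1  2  2
 F  0  0  0  1  1  1  1  2  2  3
 G  0  0  0  1  1  1  2  2  2  3
 F  0  0  0  1  1  1  2  3  3  3
 G  0  0  0  1  1  1  2  3  3  3
 K  0  0  0  1  1  1  2  3  4  4
 G  0  0  0  1  1  1  2  3  4  4
dp[10][9] = 4. One LCS (by backtracking along matches): QGFK.

4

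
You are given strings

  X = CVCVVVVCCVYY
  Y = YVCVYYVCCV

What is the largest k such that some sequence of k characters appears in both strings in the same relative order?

Match V (X #2, Y #2) → C (X #3, Y #3) → V (X #4, Y #4) → V (X #7, Y #7) → C (X #8, Y #8) → C (X #9, Y #9) → V (X #10, Y #10) — 7 characters in the same relative order in both. The LCS DP gives dp[12][10] = 7, so this is optimal.

7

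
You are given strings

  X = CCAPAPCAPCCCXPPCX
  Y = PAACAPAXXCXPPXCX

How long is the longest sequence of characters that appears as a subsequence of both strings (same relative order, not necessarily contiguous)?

11

Match A (X #3, Y #2), A (X #5, Y #3), C (X #7, Y #4), A (X #8, Y #5), P (X #9, Y #6), C (X #12, Y #10), X (X #13, Y #11), P (X #14, Y #12), P (X #15, Y #13), C (X #16, Y #15), X (X #17, Y #16) — 11 characters in the same relative order in both. dp[17][16] = 11 confirms this is the maximum.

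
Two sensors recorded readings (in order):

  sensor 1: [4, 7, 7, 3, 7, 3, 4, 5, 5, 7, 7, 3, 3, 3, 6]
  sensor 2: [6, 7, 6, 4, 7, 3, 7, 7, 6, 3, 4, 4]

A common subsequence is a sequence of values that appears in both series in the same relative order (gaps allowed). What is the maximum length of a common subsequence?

6

One common subsequence of length 6: 4 [1,4], then 7 [2,5], then 7 [3,7], then 7 [5,8], then 3 [6,10], then 4 [7,12]. dp[15][12] = 6 confirms this is the maximum.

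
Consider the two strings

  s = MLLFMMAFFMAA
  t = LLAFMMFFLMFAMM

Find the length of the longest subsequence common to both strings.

9

Taking L at s[2]=t[1], then L at s[3]=t[2], then F at s[4]=t[4], then M at s[5]=t[5], then M at s[6]=t[6], then F at s[8]=t[7], then F at s[9]=t[8], then M at s[10]=t[10], then A at s[11]=t[12] gives a common subsequence of length 9. The LCS DP gives dp[12][14] = 9, so this is optimal.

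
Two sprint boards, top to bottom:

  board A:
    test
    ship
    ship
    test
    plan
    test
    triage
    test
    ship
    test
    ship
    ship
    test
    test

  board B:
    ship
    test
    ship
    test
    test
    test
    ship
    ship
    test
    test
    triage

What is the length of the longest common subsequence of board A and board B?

9

Match test at board A[1]=board B[2], then ship at board A[3]=board B[3], then test at board A[6]=board B[4], then test at board A[8]=board B[5], then test at board A[10]=board B[6], then ship at board A[11]=board B[7], then ship at board A[12]=board B[8], then test at board A[13]=board B[9], then test at board A[14]=board B[10] — 9 tasks in the same relative order in both. Since dp[14][11] = 9, nothing longer is possible.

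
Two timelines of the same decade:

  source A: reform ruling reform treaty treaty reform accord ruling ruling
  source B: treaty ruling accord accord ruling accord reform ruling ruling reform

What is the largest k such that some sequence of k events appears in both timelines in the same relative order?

Taking ruling (source A #2, source B #5) → reform (source A #6, source B #7) → ruling (source A #8, source B #8) → ruling (source A #9, source B #9) gives a common subsequence of length 4, and the DP table's final entry dp[9][10] is also 4, so no common subsequence is longer.

4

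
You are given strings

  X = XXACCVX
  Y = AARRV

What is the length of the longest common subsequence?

2

Pick A (X #3, Y #2), V (X #6, Y #5); all 2 characters appear in both, in order. Since dp[7][5] = 2, nothing longer is possible.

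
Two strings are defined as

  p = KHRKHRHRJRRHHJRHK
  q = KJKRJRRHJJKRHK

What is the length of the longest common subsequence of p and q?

One common subsequence of length 11: K [1,1]; then K [4,3]; then R [8,4]; then J [9,5]; then R [10,6]; then R [11,7]; then H [12,8]; then J [14,10]; then R [15,12]; then H [16,13]; then K [17,14]. dp[17][14] = 11 confirms this is the maximum.

11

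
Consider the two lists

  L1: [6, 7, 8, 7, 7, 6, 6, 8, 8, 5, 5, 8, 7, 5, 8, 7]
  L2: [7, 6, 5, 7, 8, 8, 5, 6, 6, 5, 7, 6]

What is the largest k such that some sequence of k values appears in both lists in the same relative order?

One common subsequence of length 7: 6 (L1 #1, L2 #2), 7 (L1 #2, L2 #4), 8 (L1 #3, L2 #6), 6 (L1 #6, L2 #8), 6 (L1 #7, L2 #9), 5 (L1 #11, L2 #10), 7 (L1 #13, L2 #11), and the DP table's final entry dp[16][12] is also 7, so no common subsequence is longer.

7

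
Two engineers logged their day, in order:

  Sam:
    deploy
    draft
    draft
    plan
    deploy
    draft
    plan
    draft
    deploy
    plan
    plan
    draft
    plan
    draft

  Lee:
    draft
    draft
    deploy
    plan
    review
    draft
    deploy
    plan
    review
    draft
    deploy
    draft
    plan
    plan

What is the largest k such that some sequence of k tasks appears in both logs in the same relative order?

Pick draft (Sam #2, Lee #1) → draft (Sam #3, Lee #2) → plan (Sam #4, Lee #4) → deploy (Sam #5, Lee #7) → plan (Sam #7, Lee #8) → draft (Sam #8, Lee #10) → deploy (Sam #9, Lee #11) → plan (Sam #11, Lee #13) → plan (Sam #13, Lee #14); all 9 tasks appear in both, in order. dp[14][14] = 9 confirms this is the maximum.

9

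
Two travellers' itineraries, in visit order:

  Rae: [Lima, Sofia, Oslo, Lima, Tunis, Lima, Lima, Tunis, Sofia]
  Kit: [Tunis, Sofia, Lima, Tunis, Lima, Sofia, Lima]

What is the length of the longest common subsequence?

Pick Sofia [2,2]; then Lima [4,3]; then Tunis [5,4]; then Lima [6,5]; then Lima [7,7]; all 5 stops appear in both, in order. dp[9][7] = 5 confirms this is the maximum.

5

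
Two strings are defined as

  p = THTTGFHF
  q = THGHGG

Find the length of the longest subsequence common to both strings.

4

Taking T at p[1]=q[1]; then H at p[2]=q[2]; then G at p[5]=q[3]; then H at p[7]=q[4] gives a common subsequence of length 4. The LCS DP gives dp[8][6] = 4, so this is optimal.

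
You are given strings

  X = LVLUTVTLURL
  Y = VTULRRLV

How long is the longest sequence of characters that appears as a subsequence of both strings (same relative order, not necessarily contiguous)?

5

Let dp[i][j] be the LCS length of the first i characters of X and the first j characters of Y. dp[i][j] = dp[i-1][j-1]+1 when the i-th and j-th characters match, else max(dp[i-1][j], dp[i][j-1]).
    ·  V  T  U  L  R  R  L  V
 ·  0  0  0  0  0  0  0  0  0
 L  0  0  0  0  1  1  1  1  1
 V  0  1  1  1  1  1  1  1  2
 L  0  1  1  1  2  2  2  2  2
 U  0  1  1  2  2  2  2  2  2
 T  0  1  2  2  2  2  2  2  2
 V  0  1  2  2  2  2  2  2  3
 T  0  1  2  2  2  2  2  2  3
 L  0  1  2  2  3  3  3  3  3
 U  0  1  2  3  3  3  3  3  3
 R  0  1  2  3  3  4  4  4  4
 L  0  1  2  3  4  4  4  5  5
dp[11][8] = 5. One LCS (by backtracking along matches): VULRL.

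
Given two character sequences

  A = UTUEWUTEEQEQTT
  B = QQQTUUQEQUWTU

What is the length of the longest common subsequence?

Match T [2,4] → U [3,5] → U [6,6] → Q [10,7] → E [11,8] → Q [12,9] → T [13,12] — 7 characters in the same relative order in both. dp[14][13] = 7 confirms this is the maximum.

7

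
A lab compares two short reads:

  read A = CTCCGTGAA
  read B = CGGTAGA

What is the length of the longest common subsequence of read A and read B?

5

Pick C at read A[1]=read B[1] → G at read A[5]=read B[3] → T at read A[6]=read B[4] → G at read A[7]=read B[6] → A at read A[9]=read B[7]; all 5 bases appear in both, in order. Since dp[9][7] = 5, nothing longer is possible.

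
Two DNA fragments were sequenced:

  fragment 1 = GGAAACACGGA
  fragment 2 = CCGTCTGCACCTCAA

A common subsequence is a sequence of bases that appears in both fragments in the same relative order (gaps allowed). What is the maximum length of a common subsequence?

6

Match G (fragment 1 #1, fragment 2 #3), G (fragment 1 #2, fragment 2 #7), A (fragment 1 #3, fragment 2 #9), C (fragment 1 #6, fragment 2 #13), A (fragment 1 #7, fragment 2 #14), A (fragment 1 #11, fragment 2 #15) — 6 bases in the same relative order in both. dp[11][15] = 6 confirms this is the maximum.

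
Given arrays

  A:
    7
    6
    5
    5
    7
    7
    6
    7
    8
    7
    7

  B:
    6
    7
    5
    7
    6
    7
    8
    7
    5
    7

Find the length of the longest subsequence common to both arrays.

8

One common subsequence of length 8: 7 (A #1, B #2); then 5 (A #4, B #3); then 7 (A #6, B #4); then 6 (A #7, B #5); then 7 (A #8, B #6); then 8 (A #9, B #7); then 7 (A #10, B #8); then 7 (A #11, B #10). The LCS DP gives dp[11][10] = 8, so this is optimal.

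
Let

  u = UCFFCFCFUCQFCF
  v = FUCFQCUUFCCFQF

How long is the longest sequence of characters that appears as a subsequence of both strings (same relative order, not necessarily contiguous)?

Match U (u #1, v #2) → C (u #2, v #3) → F (u #3, v #4) → F (u #4, v #9) → C (u #5, v #10) → C (u #7, v #11) → F (u #8, v #12) → Q (u #11, v #13) → F (u #14, v #14) — 9 characters in the same relative order in both. Since dp[14][14] = 9, nothing longer is possible.

9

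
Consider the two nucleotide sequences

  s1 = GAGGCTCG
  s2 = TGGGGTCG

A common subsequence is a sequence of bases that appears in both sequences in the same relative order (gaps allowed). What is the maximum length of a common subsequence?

Taking G [1,3], G [3,4], G [4,5], T [6,6], C [7,7], G [8,8] gives a common subsequence of length 6. Since dp[8][8] = 6, nothing longer is possible.

6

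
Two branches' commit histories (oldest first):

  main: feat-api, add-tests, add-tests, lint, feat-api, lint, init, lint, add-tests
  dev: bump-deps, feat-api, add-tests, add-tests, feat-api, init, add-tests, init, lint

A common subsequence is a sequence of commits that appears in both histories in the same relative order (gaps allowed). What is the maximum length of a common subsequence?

Match feat-api at main[1]=dev[2] → add-tests at main[2]=dev[3] → add-tests at main[3]=dev[4] → feat-api at main[5]=dev[5] → init at main[7]=dev[8] → lint at main[8]=dev[9] — 6 commits in the same relative order in both. Since dp[9][9] = 6, nothing longer is possible.

6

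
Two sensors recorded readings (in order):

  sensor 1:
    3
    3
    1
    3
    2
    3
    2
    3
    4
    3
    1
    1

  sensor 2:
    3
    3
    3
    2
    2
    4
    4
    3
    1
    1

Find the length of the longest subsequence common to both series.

Pick 3 at sensor 1[1]=sensor 2[1]; then 3 at sensor 1[2]=sensor 2[2]; then 3 at sensor 1[4]=sensor 2[3]; then 2 at sensor 1[5]=sensor 2[4]; then 2 at sensor 1[7]=sensor 2[5]; then 4 at sensor 1[9]=sensor 2[7]; then 3 at sensor 1[10]=sensor 2[8]; then 1 at sensor 1[11]=sensor 2[9]; then 1 at sensor 1[12]=sensor 2[10]; all 9 values appear in both, in order. dp[12][10] = 9 confirms this is the maximum.

9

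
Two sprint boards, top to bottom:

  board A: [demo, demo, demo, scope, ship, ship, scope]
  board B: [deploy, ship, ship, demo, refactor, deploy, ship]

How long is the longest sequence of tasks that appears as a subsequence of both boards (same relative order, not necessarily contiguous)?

Taking demo (board A #1, board B #4), ship (board A #6, board B #7) gives a common subsequence of length 2. dp[7][7] = 2 confirms this is the maximum.

2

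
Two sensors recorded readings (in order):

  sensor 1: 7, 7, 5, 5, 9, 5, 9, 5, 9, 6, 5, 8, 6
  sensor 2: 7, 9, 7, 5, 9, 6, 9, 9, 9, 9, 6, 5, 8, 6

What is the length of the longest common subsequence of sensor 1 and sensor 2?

Pick 7 [1,1], 7 [2,3], 5 [3,4], 9 [5,8], 9 [7,9], 9 [9,10], 6 [10,11], 5 [11,12], 8 [12,13], 6 [13,14]; all 10 values appear in both, in order. dp[13][14] = 10 confirms this is the maximum.

10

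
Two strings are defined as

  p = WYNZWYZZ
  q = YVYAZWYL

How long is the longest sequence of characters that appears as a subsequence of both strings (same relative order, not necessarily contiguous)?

4

Pick Y (p #2, q #3), then Z (p #4, q #5), then W (p #5, q #6), then Y (p #6, q #7); all 4 characters appear in both, in order. The LCS DP gives dp[8][8] = 4, so this is optimal.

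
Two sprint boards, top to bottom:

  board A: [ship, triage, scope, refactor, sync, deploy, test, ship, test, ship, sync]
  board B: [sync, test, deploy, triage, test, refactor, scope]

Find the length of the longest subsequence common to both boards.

Taking sync at board A[5]=board B[1], then deploy at board A[6]=board B[3], then test at board A[7]=board B[5] gives a common subsequence of length 3. Since dp[11][7] = 3, nothing longer is possible.

3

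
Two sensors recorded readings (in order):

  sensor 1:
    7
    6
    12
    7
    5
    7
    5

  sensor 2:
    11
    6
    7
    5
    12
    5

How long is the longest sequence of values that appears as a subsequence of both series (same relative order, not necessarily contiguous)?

Let dp[i][j] be the LCS length of the first i values of sensor 1 and the first j values of sensor 2. dp[i][j] = dp[i-1][j-1]+1 when the i-th and j-th values match, else max(dp[i-1][j], dp[i][j-1]).
    · 11  6  7  5 12  5
 ·  0  0  0  0  0  0  0
 7  0  0  0  1  1  1  1
 6  0  0  1  1  1  1  1
12  0  0  1  1  1  2  2
 7  0  0  1  2  2  2  2
 5  0  0  1  2  3  3  3
 7  0  0  1  2  3  3  3
 5  0  0  1  2  3  3  4
dp[7][6] = 4. One LCS (by backtracking along matches): 6, 7, 5, 5.

4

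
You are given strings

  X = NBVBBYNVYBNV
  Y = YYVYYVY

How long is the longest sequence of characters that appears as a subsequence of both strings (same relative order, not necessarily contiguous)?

4

Let dp[i][j] be the LCS length of the first i characters of X and the first j characters of Y. dp[i][j] = dp[i-1][j-1]+1 when the i-th and j-th characters match, else max(dp[i-1][j], dp[i][j-1]).
    ·  Y  Y  V  Y  Y  V  Y
 ·  0  0  0  0  0  0  0  0
 N  0  0  0  0  0  0  0  0
 B  0  0  0  0  0  0  0  0
 V  0  0  0  1  1  1  1  1
 B  0  0  0  1  1  1  1  1
 B  0  0  0  1  1  1  1  1
 Y  0  1  1  1  2  2  2  2
 N  0  1  1  1  2  2  2  2
 V  0  1  1  2  2  2  3  3
 Y  0  1  2  2  3  3  3  4
 B  0  1  2  2  3  3  3  4
 N  0  1  2  2  3  3  3  4
 V  0  1  2  3  3  3  4  4
dp[12][7] = 4. One LCS (by backtracking along matches): VYVY.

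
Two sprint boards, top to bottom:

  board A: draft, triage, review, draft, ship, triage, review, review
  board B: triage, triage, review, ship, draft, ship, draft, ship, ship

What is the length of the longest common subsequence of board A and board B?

4

Match triage at board A[2]=board B[2]; then review at board A[3]=board B[3]; then draft at board A[4]=board B[7]; then ship at board A[5]=board B[9] — 4 tasks in the same relative order in both, and the DP table's final entry dp[8][9] is also 4, so no common subsequence is longer.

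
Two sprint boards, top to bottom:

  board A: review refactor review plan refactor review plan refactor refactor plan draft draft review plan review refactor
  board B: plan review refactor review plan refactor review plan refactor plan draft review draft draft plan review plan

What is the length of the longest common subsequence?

13

Pick review (board A #1, board B #2), refactor (board A #2, board B #3), review (board A #3, board B #4), plan (board A #4, board B #5), refactor (board A #5, board B #6), review (board A #6, board B #7), plan (board A #7, board B #8), refactor (board A #9, board B #9), plan (board A #10, board B #10), draft (board A #11, board B #13), draft (board A #12, board B #14), review (board A #13, board B #16), plan (board A #14, board B #17); all 13 tasks appear in both, in order, and the DP table's final entry dp[16][17] is also 13, so no common subsequence is longer.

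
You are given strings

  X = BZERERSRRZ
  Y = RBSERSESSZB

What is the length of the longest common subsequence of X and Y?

6

One common subsequence of length 6: B (X #1, Y #2) → E (X #3, Y #4) → R (X #4, Y #5) → E (X #5, Y #7) → S (X #7, Y #9) → Z (X #10, Y #10). Since dp[10][11] = 6, nothing longer is possible.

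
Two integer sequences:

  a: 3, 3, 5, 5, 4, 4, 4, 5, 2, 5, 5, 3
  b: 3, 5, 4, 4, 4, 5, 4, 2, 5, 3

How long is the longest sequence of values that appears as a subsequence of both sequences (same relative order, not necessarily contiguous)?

9

Pick 3 (a #2, b #1); then 5 (a #4, b #2); then 4 (a #5, b #3); then 4 (a #6, b #4); then 4 (a #7, b #5); then 5 (a #8, b #6); then 2 (a #9, b #8); then 5 (a #11, b #9); then 3 (a #12, b #10); all 9 values appear in both, in order. The LCS DP gives dp[12][10] = 9, so this is optimal.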